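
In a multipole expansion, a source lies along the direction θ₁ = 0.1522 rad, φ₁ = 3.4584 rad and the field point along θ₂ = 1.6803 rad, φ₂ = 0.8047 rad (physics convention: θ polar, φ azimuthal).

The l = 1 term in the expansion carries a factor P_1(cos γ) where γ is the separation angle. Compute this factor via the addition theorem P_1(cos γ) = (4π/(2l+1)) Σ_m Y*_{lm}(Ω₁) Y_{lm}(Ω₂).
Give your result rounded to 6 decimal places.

-0.241143

Term-by-term m-sum for l=1 (normalisation 4π/3 = 4.188790):
  m=-1: Y*=-0.049775-0.016319i  Y=+0.238106-0.247480i  product -0.015890+0.008433i
  m=+0: Y*=+0.482954-0.000000i  Y=-0.053397+0.000000i  product -0.025788+0.000000i
  m=+1: Y*=+0.049775-0.016319i  Y=-0.238106-0.247480i  product -0.015890-0.008433i
Accumulated sum -0.057569+0.000000i; after 4π/(2l+1) scaling, -0.241143+0.000000i ⇒ P_1 = -0.241143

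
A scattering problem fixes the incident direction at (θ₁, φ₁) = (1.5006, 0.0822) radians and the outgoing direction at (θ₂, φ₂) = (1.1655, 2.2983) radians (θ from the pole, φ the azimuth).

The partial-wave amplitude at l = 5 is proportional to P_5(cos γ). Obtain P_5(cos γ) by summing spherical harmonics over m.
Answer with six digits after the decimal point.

-0.035384

Expand P_5 via completeness: Σ_{m} conj(Y_{5,m}) at Ω₁ times Y_{5,m} at Ω₂ —
  m=-5: 0.42027 + 0.18316j × 0.14476 + 0.26757j = 0.01183 + 0.13896j  (running Σ = 0.01183 + 0.13896j)
  m=-4: 0.09647 + 0.03292j × -0.40174 - 0.09473j = -0.03564 - 0.02236j  (running Σ = -0.02381 + 0.11660j)
  m=-3: -0.31826 - 0.08011j × 0.08774 - 0.06155j = -0.03286 + 0.01256j  (running Σ = -0.05666 + 0.12916j)
  m=-2: -0.11497 - 0.01907j × 0.03479 - 0.29912j = -0.00970 + 0.03373j  (running Σ = -0.06637 + 0.16289j)
  m=-1: 0.29665 + 0.02444j × 0.13094 + 0.14705j = 0.03525 + 0.04682j  (running Σ = -0.03112 + 0.20971j)
  m=0: 0.12023 + 0.00000j × 0.26008 + 0.00000j = 0.03127 + 0.00000j  (running Σ = 0.00015 + 0.20971j)
  m=1: -0.29665 + 0.02444j × -0.13094 + 0.14705j = 0.03525 - 0.04682j  (running Σ = 0.03540 + 0.16289j)
  m=2: -0.11497 + 0.01907j × 0.03479 + 0.29912j = -0.00970 - 0.03373j  (running Σ = 0.02569 + 0.12916j)
  m=3: 0.31826 - 0.08011j × -0.08774 - 0.06155j = -0.03286 - 0.01256j  (running Σ = -0.00717 + 0.11660j)
  m=4: 0.09647 - 0.03292j × -0.40174 + 0.09473j = -0.03564 + 0.02236j  (running Σ = -0.04280 + 0.13896j)
  m=5: -0.42027 + 0.18316j × -0.14476 + 0.26757j = 0.01183 - 0.13896j  (running Σ = -0.03097 + 0.00000j)
Σ over m = -0.03097 + 0.00000j; ×(4π/11) → -0.03538 + 0.00000j. Real part: -0.035384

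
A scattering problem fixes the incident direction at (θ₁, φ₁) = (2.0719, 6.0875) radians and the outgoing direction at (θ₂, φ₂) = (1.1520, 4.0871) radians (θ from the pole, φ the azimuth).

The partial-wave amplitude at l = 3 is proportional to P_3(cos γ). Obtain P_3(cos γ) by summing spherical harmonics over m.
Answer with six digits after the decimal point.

0.423357

Summing Y*_{l m}(θ₁,φ₁)·Y_{l m}(θ₂,φ₂) over m ∈ [−3, 3]; prefactor 4π/(2·3+1) = 1.795196:
  term(m=-3) = +0.086011-0.024918i   from Y*(Ω₁)=+0.234353-0.155915i, Y(Ω₂)=+0.303443+0.095554i
  term(m=-2) = +0.085546+0.099208i   from Y*(Ω₁)=-0.349098+0.144058i, Y(Ω₂)=-0.109186-0.329240i
  term(m=-1) = +0.000929-0.002027i   from Y*(Ω₁)=+0.042787-0.008481i, Y(Ω₂)=+0.029921-0.041446i
  term(m=+0) = -0.109145+0.000000i   from Y*(Ω₁)=+0.330955-0.000000i, Y(Ω₂)=-0.329787+0.000000i
  term(m=+1) = +0.000929+0.002027i   from Y*(Ω₁)=-0.042787-0.008481i, Y(Ω₂)=-0.029921-0.041446i
  term(m=+2) = +0.085546-0.099208i   from Y*(Ω₁)=-0.349098-0.144058i, Y(Ω₂)=-0.109186+0.329240i
  term(m=+3) = +0.086011+0.024918i   from Y*(Ω₁)=-0.234353-0.155915i, Y(Ω₂)=-0.303443+0.095554i
Σ over m = +0.235828-0.000000i; ×(4π/7) → +0.423357-0.000000i. Real part: 0.423357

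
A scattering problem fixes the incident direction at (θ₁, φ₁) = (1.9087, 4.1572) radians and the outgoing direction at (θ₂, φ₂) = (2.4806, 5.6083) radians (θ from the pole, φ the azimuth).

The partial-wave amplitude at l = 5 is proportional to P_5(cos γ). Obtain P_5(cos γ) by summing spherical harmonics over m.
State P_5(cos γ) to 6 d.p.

0.334677

Summing Y*_{l m}(θ₁,φ₁)·Y_{l m}(θ₂,φ₂) over m ∈ [−5, 5]; prefactor 4π/(2·5+1) = 1.142397:
  m=-5: -0.124046+0.323994i × -0.039378-0.009338i = +0.007910-0.011600i  (running Σ = +0.007910-0.011600i)
  m=-4: +0.233283+0.306895i × +0.148741-0.070398i = +0.056303+0.029225i  (running Σ = +0.064213+0.017625i)
  m=-3: -0.003155+0.000300i × -0.161708+0.331489i = +0.000411-0.001094i  (running Σ = +0.064624+0.016531i)
  m=-2: -0.148942+0.300304i × -0.096096-0.427669i = +0.142744+0.034840i  (running Σ = +0.207368+0.051371i)
  m=-1: +0.045386+0.073171i × +0.066050+0.052855i = -0.000870+0.007232i  (running Σ = +0.206498+0.058603i)
  m=0: -0.312797-0.000000i × +0.383750+0.000000i = -0.120036-0.000000i  (running Σ = +0.086462+0.058603i)
  m=1: -0.045386+0.073171i × -0.066050+0.052855i = -0.000870-0.007232i  (running Σ = +0.085592+0.051371i)
  m=2: -0.148942-0.300304i × -0.096096+0.427669i = +0.142744-0.034840i  (running Σ = +0.228336+0.016531i)
  m=3: +0.003155+0.000300i × +0.161708+0.331489i = +0.000411+0.001094i  (running Σ = +0.228747+0.017625i)
  m=4: +0.233283-0.306895i × +0.148741+0.070398i = +0.056303-0.029225i  (running Σ = +0.285050-0.011600i)
  m=5: +0.124046+0.323994i × +0.039378-0.009338i = +0.007910+0.011600i  (running Σ = +0.292960+0.000000i)
Σ over m = +0.292960+0.000000i; ×(4π/11) → +0.334677+0.000000i. Real part: 0.334677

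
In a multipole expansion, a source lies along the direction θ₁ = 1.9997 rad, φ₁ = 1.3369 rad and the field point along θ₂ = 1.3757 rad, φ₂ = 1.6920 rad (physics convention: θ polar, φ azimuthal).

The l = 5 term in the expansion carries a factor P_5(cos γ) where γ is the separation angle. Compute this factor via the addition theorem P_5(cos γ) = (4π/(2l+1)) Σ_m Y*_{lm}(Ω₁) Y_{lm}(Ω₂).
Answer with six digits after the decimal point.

Addition theorem: P_5(cos γ) = (4π/11) Σ_m Y*_{lm}(Ω₁) Y_{lm}(Ω₂), m = −5…5:
  m=-5: (0.265776, 0.112780) × (-0.240226, -0.346642) = (-0.024752, -0.119222)  (running Σ = (-0.024752, -0.119222))
  m=-4: (-0.247728, 0.336072) × (0.233177, -0.122825) = (-0.016486, 0.108792)  (running Σ = (-0.041238, -0.010431))
  m=-3: (-0.093480, -0.110603) × (-0.076874, -0.202016) = (-0.015158, 0.027387)  (running Σ = (-0.056396, 0.016956))
  m=-2: (-0.250335, 0.126467) × (0.272349, -0.067344) = (-0.059662, 0.051302)  (running Σ = (-0.116058, 0.068258))
  m=-1: (-0.053545, -0.224735) × (-0.019128, -0.157045) = (-0.034269, 0.012708)  (running Σ = (-0.150327, 0.080966))
  m=0: (-0.232380, -0.000000) × (0.282454, 0.000000) = (-0.065637, -0.000000)  (running Σ = (-0.215964, 0.080966))
  m=1: (0.053545, -0.224735) × (0.019128, -0.157045) = (-0.034269, -0.012708)  (running Σ = (-0.250233, 0.068258))
  m=2: (-0.250335, -0.126467) × (0.272349, 0.067344) = (-0.059662, -0.051302)  (running Σ = (-0.309895, 0.016956))
  m=3: (0.093480, -0.110603) × (0.076874, -0.202016) = (-0.015158, -0.027387)  (running Σ = (-0.325052, -0.010431))
  m=4: (-0.247728, -0.336072) × (0.233177, 0.122825) = (-0.016486, -0.108792)  (running Σ = (-0.341539, -0.119222))
  m=5: (-0.265776, 0.112780) × (0.240226, -0.346642) = (-0.024752, 0.119222)  (running Σ = (-0.366291, 0.000000))
Total Σ_m = (-0.366291, 0.000000). Multiply by 1.142397: (-0.418449, 0.000000). P_5(cos γ) = -0.418449

-0.418449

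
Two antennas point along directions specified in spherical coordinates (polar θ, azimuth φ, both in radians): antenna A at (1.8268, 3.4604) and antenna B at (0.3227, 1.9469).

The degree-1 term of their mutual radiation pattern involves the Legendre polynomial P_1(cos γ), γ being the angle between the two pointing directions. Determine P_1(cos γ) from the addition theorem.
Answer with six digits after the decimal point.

Term-by-term m-sum for l=1 (normalisation 4π/3 = 4.188790):
  m=-1: Y*=(-0.317392, -0.104760)  Y=(-0.040244, -0.101908)  product (0.002097, 0.036561)
  m=+0: Y*=(-0.123722, -0.000000)  Y=(0.463382, 0.000000)  product (-0.057331, -0.000000)
  m=+1: Y*=(0.317392, -0.104760)  Y=(0.040244, -0.101908)  product (0.002097, -0.036561)
Σ over m = (-0.053136, 0.000000); ×(4π/3) → (-0.222578, 0.000000). Real part: -0.222578

-0.222578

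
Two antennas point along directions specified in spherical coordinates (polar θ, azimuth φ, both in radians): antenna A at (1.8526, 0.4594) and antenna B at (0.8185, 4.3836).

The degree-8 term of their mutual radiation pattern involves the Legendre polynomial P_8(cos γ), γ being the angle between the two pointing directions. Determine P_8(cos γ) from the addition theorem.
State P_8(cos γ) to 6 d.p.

0.315883

Expand P_8 via completeness: Σ_{m} conj(Y_{8,m}) at Ω₁ times Y_{8,m} at Ω₂ —
  [-8]  conj(Y_{8,-8})(Ω₁) = -0.32162 - 0.19000j ; Y_{8,-8}(Ω₂) = -0.03630 + 0.02037j ; Δ = 0.01554 + 0.00035j
  [-7]  conj(Y_{8,-7})(Ω₁) = 0.43139 + 0.03207j ; Y_{8,-7}(Ω₂) = 0.11604 + 0.10399j ; Δ = 0.04672 + 0.04858j
  [-6]  conj(Y_{8,-6})(Ω₁) = -0.04384 + 0.01777j ; Y_{8,-6}(Ω₂) = 0.13393 - 0.31506j ; Δ = -0.00027 + 0.01619j
  [-5]  conj(Y_{8,-5})(Ω₁) = -0.22593 + 0.25440j ; Y_{8,-5}(Ω₂) = -0.46034 - 0.03373j ; Δ = 0.11259 - 0.10949j
  [-4]  conj(Y_{8,-4})(Ω₁) = 0.04722 - 0.17278j ; Y_{8,-4}(Ω₂) = 0.07368 + 0.28192j ; Δ = 0.05219 + 0.00058j
  [-3]  conj(Y_{8,-3})(Ω₁) = -0.05038 - 0.25832j ; Y_{8,-3}(Ω₂) = -0.12348 + 0.08169j ; Δ = 0.02732 + 0.02778j
  [-2]  conj(Y_{8,-2})(Ω₁) = 0.13777 + 0.18048j ; Y_{8,-2}(Ω₂) = 0.30089 + 0.23236j ; Δ = -0.00048 + 0.08632j
  [-1]  conj(Y_{8,-1})(Ω₁) = 0.20090 + 0.09938j ; Y_{8,-1}(Ω₂) = 0.00850 - 0.02493j ; Δ = 0.00419 - 0.00416j
  [+0]  conj(Y_{8,0})(Ω₁) = -0.23917 + 0.00000j ; Y_{8,0}(Ω₂) = 0.36904 + 0.00000j ; Δ = -0.08826 + 0.00000j
  [+1]  conj(Y_{8,1})(Ω₁) = -0.20090 + 0.09938j ; Y_{8,1}(Ω₂) = -0.00850 - 0.02493j ; Δ = 0.00419 + 0.00416j
  [+2]  conj(Y_{8,2})(Ω₁) = 0.13777 - 0.18048j ; Y_{8,2}(Ω₂) = 0.30089 - 0.23236j ; Δ = -0.00048 - 0.08632j
  [+3]  conj(Y_{8,3})(Ω₁) = 0.05038 - 0.25832j ; Y_{8,3}(Ω₂) = 0.12348 + 0.08169j ; Δ = 0.02732 - 0.02778j
  [+4]  conj(Y_{8,4})(Ω₁) = 0.04722 + 0.17278j ; Y_{8,4}(Ω₂) = 0.07368 - 0.28192j ; Δ = 0.05219 - 0.00058j
  [+5]  conj(Y_{8,5})(Ω₁) = 0.22593 + 0.25440j ; Y_{8,5}(Ω₂) = 0.46034 - 0.03373j ; Δ = 0.11259 + 0.10949j
  [+6]  conj(Y_{8,6})(Ω₁) = -0.04384 - 0.01777j ; Y_{8,6}(Ω₂) = 0.13393 + 0.31506j ; Δ = -0.00027 - 0.01619j
  [+7]  conj(Y_{8,7})(Ω₁) = -0.43139 + 0.03207j ; Y_{8,7}(Ω₂) = -0.11604 + 0.10399j ; Δ = 0.04672 - 0.04858j
  [+8]  conj(Y_{8,8})(Ω₁) = -0.32162 + 0.19000j ; Y_{8,8}(Ω₂) = -0.03630 - 0.02037j ; Δ = 0.01554 - 0.00035j
Accumulated sum 0.42733 + 0.00000j; after 4π/(2l+1) scaling, 0.31588 + 0.00000j ⇒ P_8 = 0.315883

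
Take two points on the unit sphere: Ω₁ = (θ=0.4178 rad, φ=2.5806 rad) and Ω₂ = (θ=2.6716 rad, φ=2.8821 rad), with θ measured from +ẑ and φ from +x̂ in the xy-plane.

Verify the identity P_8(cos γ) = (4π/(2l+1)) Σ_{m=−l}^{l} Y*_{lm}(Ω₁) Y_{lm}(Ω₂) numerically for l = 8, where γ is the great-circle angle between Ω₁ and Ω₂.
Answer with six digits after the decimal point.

Expand P_8 via completeness: Σ_{m} conj(Y_{8,m}) at Ω₁ times Y_{8,m} at Ω₂ —
  term(m=-8) = -0.000000-0.000000i   from Y*(Ω₁)=-0.000084+0.000369i, Y(Ω₂)=-0.000441+0.000798i
  term(m=-7) = +0.000013+0.000021i   from Y*(Ω₁)=+0.002413-0.002412i, Y(Ω₂)=-0.001747+0.006967i
  term(m=-6) = -0.000162-0.000668i   from Y*(Ω₁)=-0.018882+0.004309i, Y(Ω₂)=+0.000491+0.035472i
  term(m=-5) = -0.000607+0.009581i   from Y*(Ω₁)=+0.073525+0.025730i, Y(Ω₂)=+0.033270+0.118672i
  term(m=-4) = +0.024550-0.064287i   from Y*(Ω₁)=-0.140858-0.176640i, Y(Ω₂)=+0.154722+0.262366i
  term(m=-3) = -0.141301+0.179716i   from Y*(Ω₁)=+0.050722+0.450240i, Y(Ω₂)=+0.359242+0.354304i
  term(m=-2) = +0.196523-0.135316i   from Y*(Ω₁)=+0.233592-0.485044i, Y(Ω₂)=+0.384844+0.219829i
  term(m=-1) = +0.009719-0.003023i   from Y*(Ω₁)=-0.118397+0.074393i, Y(Ω₂)=-0.070355-0.018678i
  term(m=+0) = +0.214955+0.000000i   from Y*(Ω₁)=-0.456591-0.000000i, Y(Ω₂)=-0.470782+0.000000i
  term(m=+1) = +0.009719+0.003023i   from Y*(Ω₁)=+0.118397+0.074393i, Y(Ω₂)=+0.070355-0.018678i
  term(m=+2) = +0.196523+0.135316i   from Y*(Ω₁)=+0.233592+0.485044i, Y(Ω₂)=+0.384844-0.219829i
  term(m=+3) = -0.141301-0.179716i   from Y*(Ω₁)=-0.050722+0.450240i, Y(Ω₂)=-0.359242+0.354304i
  term(m=+4) = +0.024550+0.064287i   from Y*(Ω₁)=-0.140858+0.176640i, Y(Ω₂)=+0.154722-0.262366i
  term(m=+5) = -0.000607-0.009581i   from Y*(Ω₁)=-0.073525+0.025730i, Y(Ω₂)=-0.033270+0.118672i
  term(m=+6) = -0.000162+0.000668i   from Y*(Ω₁)=-0.018882-0.004309i, Y(Ω₂)=+0.000491-0.035472i
  term(m=+7) = +0.000013-0.000021i   from Y*(Ω₁)=-0.002413-0.002412i, Y(Ω₂)=+0.001747+0.006967i
  term(m=+8) = -0.000000+0.000000i   from Y*(Ω₁)=-0.000084-0.000369i, Y(Ω₂)=-0.000441-0.000798i
Σ over m = +0.392425+0.000000i; ×(4π/17) → +0.290080+0.000000i. Real part: 0.290080

0.290080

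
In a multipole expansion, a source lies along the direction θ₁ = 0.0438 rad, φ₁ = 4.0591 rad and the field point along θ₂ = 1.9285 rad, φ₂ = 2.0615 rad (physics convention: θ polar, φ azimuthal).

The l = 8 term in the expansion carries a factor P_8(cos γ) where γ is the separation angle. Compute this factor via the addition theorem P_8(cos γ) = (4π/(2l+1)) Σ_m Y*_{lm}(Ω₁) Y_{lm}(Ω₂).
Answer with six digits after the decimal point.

-0.283010

Summing Y*_{l m}(θ₁,φ₁)·Y_{l m}(θ₂,φ₂) over m ∈ [−8, 8]; prefactor 4π/(2·8+1) = 0.739198:
  [-8]  conj(Y_{8,-8})(Ω₁) = (0.000000, 0.000000) ; Y_{8,-8}(Ω₂) = (-0.216302, 0.215714) ; Δ = (-0.000000, -0.000000)
  [-7]  conj(Y_{8,-7})(Ω₁) = (-0.000000, -0.000000) ; Y_{8,-7}(Ω₂) = (0.132063, 0.437227) ; Δ = (-0.000000, -0.000000)
  [-6]  conj(Y_{8,-6})(Ω₁) = (0.000000, -0.000000) ; Y_{8,-6}(Ω₂) = (0.209135, 0.041822) ; Δ = (0.000000, -0.000000)
  [-5]  conj(Y_{8,-5})(Ω₁) = (0.000000, 0.000002) ; Y_{8,-5}(Ω₂) = (-0.151397, 0.184158) ; Δ = (-0.000000, -0.000000)
  [-4]  conj(Y_{8,-4})(Ω₁) = (-0.000043, -0.000025) ; Y_{8,-4}(Ω₂) = (0.120442, 0.291334) ; Δ = (0.000002, -0.000015)
  [-3]  conj(Y_{8,-3})(Ω₁) = (0.001078, -0.000442) ; Y_{8,-3}(Ω₂) = (-0.099753, -0.009876) ; Δ = (-0.000112, 0.000033)
  [-2]  conj(Y_{8,-2})(Ω₁) = (-0.005114, 0.018901) ; Y_{8,-2}(Ω₂) = (-0.182459, 0.272868) ; Δ = (-0.004224, -0.004844)
  [-1]  conj(Y_{8,-1})(Ω₁) = (-0.129134, -0.168713) ; Y_{8,-1}(Ω₂) = (-0.018226, -0.034112) ; Δ = (-0.003402, 0.007480)
  [+0]  conj(Y_{8,0})(Ω₁) = (1.123285, -0.000000) ; Y_{8,0}(Ω₂) = (-0.327066, 0.000000) ; Δ = (-0.367388, 0.000000)
  [+1]  conj(Y_{8,1})(Ω₁) = (0.129134, -0.168713) ; Y_{8,1}(Ω₂) = (0.018226, -0.034112) ; Δ = (-0.003402, -0.007480)
  [+2]  conj(Y_{8,2})(Ω₁) = (-0.005114, -0.018901) ; Y_{8,2}(Ω₂) = (-0.182459, -0.272868) ; Δ = (-0.004224, 0.004844)
  [+3]  conj(Y_{8,3})(Ω₁) = (-0.001078, -0.000442) ; Y_{8,3}(Ω₂) = (0.099753, -0.009876) ; Δ = (-0.000112, -0.000033)
  [+4]  conj(Y_{8,4})(Ω₁) = (-0.000043, 0.000025) ; Y_{8,4}(Ω₂) = (0.120442, -0.291334) ; Δ = (0.000002, 0.000015)
  [+5]  conj(Y_{8,5})(Ω₁) = (-0.000000, 0.000002) ; Y_{8,5}(Ω₂) = (0.151397, 0.184158) ; Δ = (-0.000000, 0.000000)
  [+6]  conj(Y_{8,6})(Ω₁) = (0.000000, 0.000000) ; Y_{8,6}(Ω₂) = (0.209135, -0.041822) ; Δ = (0.000000, 0.000000)
  [+7]  conj(Y_{8,7})(Ω₁) = (0.000000, -0.000000) ; Y_{8,7}(Ω₂) = (-0.132063, 0.437227) ; Δ = (-0.000000, 0.000000)
  [+8]  conj(Y_{8,8})(Ω₁) = (0.000000, -0.000000) ; Y_{8,8}(Ω₂) = (-0.216302, -0.215714) ; Δ = (-0.000000, 0.000000)
Σ over m = (-0.382861, -0.000000); ×(4π/17) → (-0.283010, -0.000000). Real part: -0.283010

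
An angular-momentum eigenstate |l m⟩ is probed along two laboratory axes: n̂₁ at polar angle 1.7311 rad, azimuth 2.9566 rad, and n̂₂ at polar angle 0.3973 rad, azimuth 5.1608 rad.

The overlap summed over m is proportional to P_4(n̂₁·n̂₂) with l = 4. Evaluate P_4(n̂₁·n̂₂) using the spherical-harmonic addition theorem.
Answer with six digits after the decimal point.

Term-by-term m-sum for l=4 (normalisation 4π/9 = 1.396263):
  m=-4: Y*=0.31036 - 0.28337j  Y=-0.00219 - 0.00967j  product -0.00342 - 0.00238j
  m=-3: Y*=0.16336 - 0.10128j  Y=-0.06517 - 0.01495j  product -0.01216 + 0.00416j
  m=-2: Y*=-0.24973 + 0.09686j  Y=-0.15478 + 0.19378j  product 0.01989 - 0.06339j
  m=-1: Y*=-0.20675 + 0.03869j  Y=0.21602 + 0.44902j  product -0.06204 - 0.08448j
  m=+0: Y*=0.23890 + 0.00000j  Y=0.29577 + 0.00000j  product 0.07066 + 0.00000j
  m=+1: Y*=0.20675 + 0.03869j  Y=-0.21602 + 0.44902j  product -0.06204 + 0.08448j
  m=+2: Y*=-0.24973 - 0.09686j  Y=-0.15478 - 0.19378j  product 0.01989 + 0.06339j
  m=+3: Y*=-0.16336 - 0.10128j  Y=0.06517 - 0.01495j  product -0.01216 - 0.00416j
  m=+4: Y*=0.31036 + 0.28337j  Y=-0.00219 + 0.00967j  product -0.00342 + 0.00238j
Total Σ_m = -0.04480 - 0.00000j. Multiply by 1.396263: -0.06256 - 0.00000j. P_4(cos γ) = -0.062557

-0.062557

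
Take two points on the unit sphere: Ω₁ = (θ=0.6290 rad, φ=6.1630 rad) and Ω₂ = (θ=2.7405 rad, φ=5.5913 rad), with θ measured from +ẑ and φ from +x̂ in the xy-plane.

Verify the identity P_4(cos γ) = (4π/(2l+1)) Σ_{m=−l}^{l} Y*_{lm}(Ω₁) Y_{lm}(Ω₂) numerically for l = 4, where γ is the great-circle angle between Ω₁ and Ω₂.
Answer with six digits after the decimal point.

-0.360565

Summing Y*_{l m}(θ₁,φ₁)·Y_{l m}(θ₂,φ₂) over m ∈ [−4, 4]; prefactor 4π/(2·4+1) = 1.396263:
  term(m=-4) = -0.000358+0.000411i   from Y*(Ω₁)=+0.047011-0.024519i, Y(Ω₂)=-0.009571+0.003757i
  term(m=-3) = +0.002033-0.013988i   from Y*(Ω₁)=+0.192862-0.072716i, Y(Ω₂)=+0.033170-0.060023i
  term(m=-2) = +0.043185+0.094814i   from Y*(Ω₁)=+0.402282-0.098603i, Y(Ω₂)=+0.046771+0.247155i
  term(m=-1) = -0.148871-0.095779i   from Y*(Ω₁)=+0.352373-0.042555i, Y(Ω₂)=-0.384053-0.318192i
  term(m=+0) = -0.050214-0.000000i   from Y*(Ω₁)=-0.174773-0.000000i, Y(Ω₂)=+0.287312+0.000000i
  term(m=+1) = -0.148871+0.095779i   from Y*(Ω₁)=-0.352373-0.042555i, Y(Ω₂)=+0.384053-0.318192i
  term(m=+2) = +0.043185-0.094814i   from Y*(Ω₁)=+0.402282+0.098603i, Y(Ω₂)=+0.046771-0.247155i
  term(m=+3) = +0.002033+0.013988i   from Y*(Ω₁)=-0.192862-0.072716i, Y(Ω₂)=-0.033170-0.060023i
  term(m=+4) = -0.000358-0.000411i   from Y*(Ω₁)=+0.047011+0.024519i, Y(Ω₂)=-0.009571-0.003757i
Accumulated sum -0.258235-0.000000i; after 4π/(2l+1) scaling, -0.360565-0.000000i ⇒ P_4 = -0.360565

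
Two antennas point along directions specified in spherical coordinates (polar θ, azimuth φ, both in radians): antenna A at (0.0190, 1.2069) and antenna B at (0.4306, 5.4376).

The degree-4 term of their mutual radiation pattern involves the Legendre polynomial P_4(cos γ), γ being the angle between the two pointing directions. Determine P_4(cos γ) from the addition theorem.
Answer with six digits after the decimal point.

Summing Y*_{l m}(θ₁,φ₁)·Y_{l m}(θ₂,φ₂) over m ∈ [−4, 4]; prefactor 4π/(2·4+1) = 1.396263:
  m=-4: 0.00000 - 0.00000j × -0.01305 - 0.00320j = -0.00000 + 0.00000j  (running Σ = -0.00000 + 0.00000j)
  m=-3: -0.00001 - 0.00000j × -0.06805 + 0.04704j = 0.00000 - 0.00000j  (running Σ = 0.00000 - 0.00000j)
  m=-2: -0.00054 + 0.00048j × -0.03346 + 0.27661j = -0.00012 - 0.00017j  (running Σ = -0.00011 - 0.00017j)
  m=-1: 0.01279 + 0.03357j × 0.33094 + 0.37338j = -0.00830 + 0.01588j  (running Σ = -0.00842 + 0.01572j)
  m=0: 0.84476 + 0.00000j × 0.22142 + 0.00000j = 0.18705 + 0.00000j  (running Σ = 0.17863 + 0.01572j)
  m=1: -0.01279 + 0.03357j × -0.33094 + 0.37338j = -0.00830 - 0.01588j  (running Σ = 0.17032 - 0.00017j)
  m=2: -0.00054 - 0.00048j × -0.03346 - 0.27661j = -0.00012 + 0.00017j  (running Σ = 0.17021 - 0.00000j)
  m=3: 0.00001 - 0.00000j × 0.06805 + 0.04704j = 0.00000 + 0.00000j  (running Σ = 0.17021 + 0.00000j)
  m=4: 0.00000 + 0.00000j × -0.01305 + 0.00320j = -0.00000 - 0.00000j  (running Σ = 0.17021 - 0.00000j)
Accumulated sum 0.17021 - 0.00000j; after 4π/(2l+1) scaling, 0.23766 - 0.00000j ⇒ P_4 = 0.237657

0.237657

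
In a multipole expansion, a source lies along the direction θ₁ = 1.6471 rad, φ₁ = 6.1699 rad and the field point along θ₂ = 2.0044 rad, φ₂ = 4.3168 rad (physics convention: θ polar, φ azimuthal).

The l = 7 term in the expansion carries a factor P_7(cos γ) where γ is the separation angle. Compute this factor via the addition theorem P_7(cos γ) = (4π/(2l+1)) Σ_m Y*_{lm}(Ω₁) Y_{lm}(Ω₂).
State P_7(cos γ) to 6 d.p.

Summing Y*_{l m}(θ₁,φ₁)·Y_{l m}(θ₂,φ₂) over m ∈ [−7, 7]; prefactor 4π/(2·7+1) = 0.837758:
  m=-7: (0.343800, -0.349065) × (0.092213, 0.236015) = (0.114087, 0.048954)  (running Σ = (0.114087, 0.048954))
  m=-6: (-0.109004, 0.088095) × (-0.315726, 0.304963) = (0.007550, -0.061056)  (running Σ = (0.121637, -0.012102))
  m=-5: (-0.282093, 0.179394) × (-0.268453, -0.115769) = (0.096497, -0.015501)  (running Σ = (0.218134, -0.027604))
  m=-4: (0.145384, -0.070792) × (-0.001704, 0.147441) = (0.010190, 0.021556)  (running Σ = (0.228324, -0.006047))
  m=-3: (0.271036, -0.095832) × (-0.321518, 0.129923) = (-0.074692, 0.066025)  (running Σ = (0.153632, 0.059978))
  m=-2: (-0.165987, 0.038265) × (0.001467, 0.001484) = (-0.000300, -0.000190)  (running Σ = (0.153331, 0.059788))
  m=-1: (-0.267811, 0.030469) × (-0.128789, 0.308400) = (0.025094, -0.086517)  (running Σ = (0.178426, -0.026729))
  m=0: (0.172778, -0.000000) × (-0.039307, 0.000000) = (-0.006791, 0.000000)  (running Σ = (0.171634, -0.026729))
  m=1: (0.267811, 0.030469) × (0.128789, 0.308400) = (0.025094, 0.086517)  (running Σ = (0.196729, 0.059788))
  m=2: (-0.165987, -0.038265) × (0.001467, -0.001484) = (-0.000300, 0.000190)  (running Σ = (0.196428, 0.059978))
  m=3: (-0.271036, -0.095832) × (0.321518, 0.129923) = (-0.074692, -0.066025)  (running Σ = (0.121736, -0.006047))
  m=4: (0.145384, 0.070792) × (-0.001704, -0.147441) = (0.010190, -0.021556)  (running Σ = (0.131926, -0.027604))
  m=5: (0.282093, 0.179394) × (0.268453, -0.115769) = (0.096497, 0.015501)  (running Σ = (0.228423, -0.012102))
  m=6: (-0.109004, -0.088095) × (-0.315726, -0.304963) = (0.007550, 0.061056)  (running Σ = (0.235973, 0.048954))
  m=7: (-0.343800, -0.349065) × (-0.092213, 0.236015) = (0.114087, -0.048954)  (running Σ = (0.350060, 0.000000))
Total Σ_m = (0.350060, 0.000000). Multiply by 0.837758: (0.293265, 0.000000). P_7(cos γ) = 0.293265

0.293265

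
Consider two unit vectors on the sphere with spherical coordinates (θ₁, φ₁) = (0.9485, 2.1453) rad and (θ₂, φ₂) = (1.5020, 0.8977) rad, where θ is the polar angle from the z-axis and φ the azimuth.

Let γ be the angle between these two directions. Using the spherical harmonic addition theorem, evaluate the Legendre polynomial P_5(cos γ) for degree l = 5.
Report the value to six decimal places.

0.345769

Summing Y*_{l m}(θ₁,φ₁)·Y_{l m}(θ₂,φ₂) over m ∈ [−5, 5]; prefactor 4π/(2·5+1) = 1.142397:
  m=-5: Y*=-0.043701-0.158473i  Y=-0.101835+0.447221i  product +0.075323-0.003406i
  m=-4: Y*=-0.247918+0.278585i  Y=-0.090027+0.043400i  product +0.010229-0.035840i
  m=-3: Y*=+0.377485+0.058100i  Y=+0.296360+0.142607i  product +0.103586+0.071051i
  m=-2: Y*=-0.005160-0.011500i  Y=+0.025459+0.111437i  product +0.001150-0.000868i
  m=-1: Y*=+0.188437-0.291094i  Y=+0.186110-0.233423i  product -0.032878-0.098161i
  m=+0: Y*=-0.103012-0.000000i  Y=+0.117943+0.000000i  product -0.012150-0.000000i
  m=+1: Y*=-0.188437-0.291094i  Y=-0.186110-0.233423i  product -0.032878+0.098161i
  m=+2: Y*=-0.005160+0.011500i  Y=+0.025459-0.111437i  product +0.001150+0.000868i
  m=+3: Y*=-0.377485+0.058100i  Y=-0.296360+0.142607i  product +0.103586-0.071051i
  m=+4: Y*=-0.247918-0.278585i  Y=-0.090027-0.043400i  product +0.010229+0.035840i
  m=+5: Y*=+0.043701-0.158473i  Y=+0.101835+0.447221i  product +0.075323+0.003406i
Accumulated sum +0.302669-0.000000i; after 4π/(2l+1) scaling, +0.345769-0.000000i ⇒ P_5 = 0.345769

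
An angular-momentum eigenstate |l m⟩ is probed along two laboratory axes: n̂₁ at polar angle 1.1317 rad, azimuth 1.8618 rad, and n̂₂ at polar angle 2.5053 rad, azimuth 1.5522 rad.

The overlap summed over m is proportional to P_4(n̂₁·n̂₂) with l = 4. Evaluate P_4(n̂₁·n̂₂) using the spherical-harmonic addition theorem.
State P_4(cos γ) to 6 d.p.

0.269864

Addition theorem: P_4(cos γ) = (4π/9) Σ_m Y*_{lm}(Ω₁) Y_{lm}(Ω₂), m = −4…4:
  [-4]  conj(Y_{4,-4})(Ω₁) = 0.11752 + 0.27279j ; Y_{4,-4}(Ω₂) = 0.05502 + 0.00410j ; Δ = 0.00535 + 0.01549j
  [-3]  conj(Y_{4,-3})(Ω₁) = 0.30236 - 0.25353j ; Y_{4,-3}(Ω₂) = 0.01178 - 0.21090j ; Δ = -0.04991 - 0.06675j
  [-2]  conj(Y_{4,-2})(Ω₁) = -0.06069 - 0.03994j ; Y_{4,-2}(Ω₂) = -0.41647 - 0.01550j ; Δ = 0.02466 + 0.01757j
  [-1]  conj(Y_{4,-1})(Ω₁) = 0.09061 - 0.30254j ; Y_{4,-1}(Ω₂) = -0.00643 + 0.34550j ; Δ = 0.10395 + 0.03325j
  [+0]  conj(Y_{4,0})(Ω₁) = -0.13526 + 0.00000j ; Y_{4,0}(Ω₂) = -0.18620 + 0.00000j ; Δ = 0.02519 + 0.00000j
  [+1]  conj(Y_{4,1})(Ω₁) = -0.09061 - 0.30254j ; Y_{4,1}(Ω₂) = 0.00643 + 0.34550j ; Δ = 0.10395 - 0.03325j
  [+2]  conj(Y_{4,2})(Ω₁) = -0.06069 + 0.03994j ; Y_{4,2}(Ω₂) = -0.41647 + 0.01550j ; Δ = 0.02466 - 0.01757j
  [+3]  conj(Y_{4,3})(Ω₁) = -0.30236 - 0.25353j ; Y_{4,3}(Ω₂) = -0.01178 - 0.21090j ; Δ = -0.04991 + 0.06675j
  [+4]  conj(Y_{4,4})(Ω₁) = 0.11752 - 0.27279j ; Y_{4,4}(Ω₂) = 0.05502 - 0.00410j ; Δ = 0.00535 - 0.01549j
Accumulated sum 0.19328 - 0.00000j; after 4π/(2l+1) scaling, 0.26986 - 0.00000j ⇒ P_4 = 0.269864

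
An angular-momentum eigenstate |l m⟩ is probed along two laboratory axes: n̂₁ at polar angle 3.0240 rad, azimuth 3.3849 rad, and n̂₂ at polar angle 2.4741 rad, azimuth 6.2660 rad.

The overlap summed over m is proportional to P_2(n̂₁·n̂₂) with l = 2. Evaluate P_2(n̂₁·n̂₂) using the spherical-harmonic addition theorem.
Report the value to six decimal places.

0.255677

Term-by-term m-sum for l=2 (normalisation 4π/5 = 2.513274):
  m=-2: (0.004700, 0.002486) × (0.147927, 0.005086) = (0.000683, 0.000392)  (running Σ = (0.000683, 0.000392))
  m=-1: (0.087360, 0.021685) × (-0.375529, -0.006454) = (-0.032666, -0.008707)  (running Σ = (-0.031984, -0.008315))
  m=0: (0.617760, -0.000000) × (0.268224, 0.000000) = (0.165698, 0.000000)  (running Σ = (0.133714, -0.008315))
  m=1: (-0.087360, 0.021685) × (0.375529, -0.006454) = (-0.032666, 0.008707)  (running Σ = (0.101048, 0.000392))
  m=2: (0.004700, -0.002486) × (0.147927, -0.005086) = (0.000683, -0.000392)  (running Σ = (0.101731, -0.000000))
Total Σ_m = (0.101731, -0.000000). Multiply by 2.513274: (0.255677, -0.000000). P_2(cos γ) = 0.255677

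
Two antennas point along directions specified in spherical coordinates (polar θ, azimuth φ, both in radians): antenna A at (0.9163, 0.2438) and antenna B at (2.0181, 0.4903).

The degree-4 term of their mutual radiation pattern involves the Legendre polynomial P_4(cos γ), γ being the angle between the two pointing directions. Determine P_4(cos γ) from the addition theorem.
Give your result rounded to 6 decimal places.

-0.169480

Summing Y*_{l m}(θ₁,φ₁)·Y_{l m}(θ₂,φ₂) over m ∈ [−4, 4]; prefactor 4π/(2·4+1) = 1.396263:
  [-4]  conj(Y_{4,-4})(Ω₁) = 0.09835 + 0.14513j ; Y_{4,-4}(Ω₂) = -0.11129 - 0.27043j ; Δ = 0.02830 - 0.04275j
  [-3]  conj(Y_{4,-3})(Ω₁) = 0.28317 + 0.25413j ; Y_{4,-3}(Ω₂) = -0.03957 + 0.39483j ; Δ = -0.11154 + 0.10175j
  [-2]  conj(Y_{4,-2})(Ω₁) = 0.29653 + 0.15725j ; Y_{4,-2}(Ω₂) = 0.04686 - 0.06995j ; Δ = 0.02489 - 0.01337j
  [-1]  conj(Y_{4,-1})(Ω₁) = -0.08999 - 0.02239j ; Y_{4,-1}(Ω₂) = 0.27513 - 0.14686j ; Δ = -0.02805 + 0.00706j
  [+0]  conj(Y_{4,0})(Ω₁) = -0.35025 + 0.00000j ; Y_{4,0}(Ω₂) = -0.14678 + 0.00000j ; Δ = 0.05141 + 0.00000j
  [+1]  conj(Y_{4,1})(Ω₁) = 0.08999 - 0.02239j ; Y_{4,1}(Ω₂) = -0.27513 - 0.14686j ; Δ = -0.02805 - 0.00706j
  [+2]  conj(Y_{4,2})(Ω₁) = 0.29653 - 0.15725j ; Y_{4,2}(Ω₂) = 0.04686 + 0.06995j ; Δ = 0.02489 + 0.01337j
  [+3]  conj(Y_{4,3})(Ω₁) = -0.28317 + 0.25413j ; Y_{4,3}(Ω₂) = 0.03957 + 0.39483j ; Δ = -0.11154 - 0.10175j
  [+4]  conj(Y_{4,4})(Ω₁) = 0.09835 - 0.14513j ; Y_{4,4}(Ω₂) = -0.11129 + 0.27043j ; Δ = 0.02830 + 0.04275j
Accumulated sum -0.12138 + 0.00000j; after 4π/(2l+1) scaling, -0.16948 + 0.00000j ⇒ P_4 = -0.169480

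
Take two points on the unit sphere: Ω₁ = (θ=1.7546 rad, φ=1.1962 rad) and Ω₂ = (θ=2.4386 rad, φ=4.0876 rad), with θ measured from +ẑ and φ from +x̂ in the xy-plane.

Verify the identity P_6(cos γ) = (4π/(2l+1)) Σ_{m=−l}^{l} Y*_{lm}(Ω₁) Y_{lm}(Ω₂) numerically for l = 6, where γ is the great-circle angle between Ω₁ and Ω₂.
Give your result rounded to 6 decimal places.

Addition theorem: P_6(cos γ) = (4π/13) Σ_m Y*_{lm}(Ω₁) Y_{lm}(Ω₂), m = −6…6:
  m=-6: +0.273231+0.340114i × +0.028970+0.020124i = +0.001071+0.015352i  (running Σ = +0.001071+0.015352i)
  m=-5: -0.268221+0.083613i × +0.002545+0.144170i = -0.012737-0.038457i  (running Σ = -0.011666-0.023105i)
  m=-4: -0.015255+0.210302i × -0.269591+0.201746i = -0.038315-0.059773i  (running Σ = -0.049981-0.082878i)
  m=-3: -0.268580-0.128749i × -0.435996-0.136577i = +0.099516+0.092816i  (running Σ = +0.049535+0.009938i)
  m=-2: -0.100399+0.093380i × -0.073175-0.219915i = +0.027882+0.015246i  (running Σ = +0.077417+0.025184i)
  m=-1: -0.109287-0.277969i × -0.152352+0.211258i = +0.075373+0.019261i  (running Σ = +0.152790+0.044445i)
  m=0: -0.116673-0.000000i × -0.321038+0.000000i = +0.037456+0.000000i  (running Σ = +0.190247+0.044445i)
  m=1: +0.109287-0.277969i × +0.152352+0.211258i = +0.075373-0.019261i  (running Σ = +0.265620+0.025184i)
  m=2: -0.100399-0.093380i × -0.073175+0.219915i = +0.027882-0.015246i  (running Σ = +0.293503+0.009938i)
  m=3: +0.268580-0.128749i × +0.435996-0.136577i = +0.099516-0.092816i  (running Σ = +0.393018-0.082878i)
  m=4: -0.015255-0.210302i × -0.269591-0.201746i = -0.038315+0.059773i  (running Σ = +0.354704-0.023105i)
  m=5: +0.268221+0.083613i × -0.002545+0.144170i = -0.012737+0.038457i  (running Σ = +0.341967+0.015352i)
  m=6: +0.273231-0.340114i × +0.028970-0.020124i = +0.001071-0.015352i  (running Σ = +0.343037+0.000000i)
Accumulated sum +0.343037+0.000000i; after 4π/(2l+1) scaling, +0.331595+0.000000i ⇒ P_6 = 0.331595

0.331595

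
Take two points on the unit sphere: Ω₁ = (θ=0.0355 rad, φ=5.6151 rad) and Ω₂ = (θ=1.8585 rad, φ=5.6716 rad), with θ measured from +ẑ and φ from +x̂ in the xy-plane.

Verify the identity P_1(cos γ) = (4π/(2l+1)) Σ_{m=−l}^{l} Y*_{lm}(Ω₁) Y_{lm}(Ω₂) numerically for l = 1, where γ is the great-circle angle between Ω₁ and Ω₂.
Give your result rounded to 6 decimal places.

-0.249593

Addition theorem: P_1(cos γ) = (4π/3) Σ_m Y*_{lm}(Ω₁) Y_{lm}(Ω₂), m = −1…1:
  m=-1: 0.00963 - 0.00760j × 0.27124 + 0.19022j = 0.00406 - 0.00023j  (running Σ = 0.00406 - 0.00023j)
  m=0: 0.48829 + 0.00000j × -0.13864 + 0.00000j = -0.06770 + 0.00000j  (running Σ = -0.06364 - 0.00023j)
  m=1: -0.00963 - 0.00760j × -0.27124 + 0.19022j = 0.00406 + 0.00023j  (running Σ = -0.05959 + 0.00000j)
Total Σ_m = -0.05959 + 0.00000j. Multiply by 4.188790: -0.24959 + 0.00000j. P_1(cos γ) = -0.249593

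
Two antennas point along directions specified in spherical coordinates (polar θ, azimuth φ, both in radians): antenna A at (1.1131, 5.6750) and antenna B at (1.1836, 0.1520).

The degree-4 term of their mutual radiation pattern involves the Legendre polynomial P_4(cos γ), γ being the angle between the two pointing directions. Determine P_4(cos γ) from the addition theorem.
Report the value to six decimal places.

Expand P_4 via completeness: Σ_{m} conj(Y_{4,m}) at Ω₁ times Y_{4,m} at Ω₂ —
  term(m=-4) = (-0.092764, -0.009387)   from Y*(Ω₁)=(-0.217551, -0.186557), Y(Ω₂)=(0.267035, -0.185842)
  term(m=-3) = (-0.097635, -0.113646)   from Y*(Ω₁)=(-0.100238, -0.386496), Y(Ω₂)=(0.336897, -0.165240)
  term(m=-2) = (-0.000003, 0.000055)   from Y*(Ω₁)=(0.034271, -0.092612), Y(Ω₂)=(-0.000537, 0.000168)
  term(m=-1) = (0.073501, -0.069885)   from Y*(Ω₁)=(-0.251354, 0.174998), Y(Ω₂)=(-0.327328, 0.050141)
  term(m=+0) = (0.009646, 0.000000)   from Y*(Ω₁)=(-0.161151, -0.000000), Y(Ω₂)=(-0.059856, 0.000000)
  term(m=+1) = (0.073501, 0.069885)   from Y*(Ω₁)=(0.251354, 0.174998), Y(Ω₂)=(0.327328, 0.050141)
  term(m=+2) = (-0.000003, -0.000055)   from Y*(Ω₁)=(0.034271, 0.092612), Y(Ω₂)=(-0.000537, -0.000168)
  term(m=+3) = (-0.097635, 0.113646)   from Y*(Ω₁)=(0.100238, -0.386496), Y(Ω₂)=(-0.336897, -0.165240)
  term(m=+4) = (-0.092764, 0.009387)   from Y*(Ω₁)=(-0.217551, 0.186557), Y(Ω₂)=(0.267035, 0.185842)
Accumulated sum (-0.224155, -0.000000); after 4π/(2l+1) scaling, (-0.312980, -0.000000) ⇒ P_4 = -0.312980

-0.312980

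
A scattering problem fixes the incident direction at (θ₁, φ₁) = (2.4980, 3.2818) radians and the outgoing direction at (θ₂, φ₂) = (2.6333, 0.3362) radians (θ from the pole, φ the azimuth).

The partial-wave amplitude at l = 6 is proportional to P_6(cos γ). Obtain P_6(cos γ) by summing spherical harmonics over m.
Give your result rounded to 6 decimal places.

0.305131

Term-by-term m-sum for l=6 (normalisation 4π/13 = 0.966644):
  term(m=-6) = 0.00006 - 0.00013j   from Y*(Ω₁)=0.01503 + 0.01681j, Y(Ω₂)=-0.00277 - 0.00579j
  term(m=-5) = -0.00232 + 0.00345j   from Y*(Ω₁)=0.07960 + 0.06718j, Y(Ω₂)=0.00439 + 0.03968j
  term(m=-4) = 0.02928 - 0.02920j   from Y*(Ω₁)=0.23658 + 0.14860j, Y(Ω₂)=0.03317 - 0.14425j
  term(m=-3) = -0.13390 + 0.08926j   from Y*(Ω₁)=0.41513 + 0.18570j, Y(Ω₂)=-0.18863 + 0.29940j
  term(m=-2) = 0.16230 - 0.06709j   from Y*(Ω₁)=0.33749 + 0.09720j, Y(Ω₂)=0.39121 - 0.31147j
  term(m=-1) = 0.03079 - 0.00611j   from Y*(Ω₁)=-0.13399 - 0.01891j, Y(Ω₂)=-0.21898 + 0.07653j
  term(m=+0) = 0.14324 + 0.00000j   from Y*(Ω₁)=-0.39842 + 0.00000j, Y(Ω₂)=-0.35951 + 0.00000j
  term(m=+1) = 0.03079 + 0.00611j   from Y*(Ω₁)=0.13399 - 0.01891j, Y(Ω₂)=0.21898 + 0.07653j
  term(m=+2) = 0.16230 + 0.06709j   from Y*(Ω₁)=0.33749 - 0.09720j, Y(Ω₂)=0.39121 + 0.31147j
  term(m=+3) = -0.13390 - 0.08926j   from Y*(Ω₁)=-0.41513 + 0.18570j, Y(Ω₂)=0.18863 + 0.29940j
  term(m=+4) = 0.02928 + 0.02920j   from Y*(Ω₁)=0.23658 - 0.14860j, Y(Ω₂)=0.03317 + 0.14425j
  term(m=+5) = -0.00232 - 0.00345j   from Y*(Ω₁)=-0.07960 + 0.06718j, Y(Ω₂)=-0.00439 + 0.03968j
  term(m=+6) = 0.00006 + 0.00013j   from Y*(Ω₁)=0.01503 - 0.01681j, Y(Ω₂)=-0.00277 + 0.00579j
Accumulated sum 0.31566 - 0.00000j; after 4π/(2l+1) scaling, 0.30513 - 0.00000j ⇒ P_6 = 0.305131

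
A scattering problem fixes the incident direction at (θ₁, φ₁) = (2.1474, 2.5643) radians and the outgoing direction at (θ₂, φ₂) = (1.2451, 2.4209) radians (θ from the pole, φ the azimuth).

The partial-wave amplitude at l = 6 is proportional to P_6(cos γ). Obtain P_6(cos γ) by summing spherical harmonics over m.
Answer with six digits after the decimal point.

0.143089

Addition theorem: P_6(cos γ) = (4π/13) Σ_m Y*_{lm}(Ω₁) Y_{lm}(Ω₂), m = −6…6:
  m=-6: (-0.159052, 0.053090) × (-0.132260, -0.323381) = (0.038205, 0.044413)  (running Σ = (0.038205, 0.044413))
  m=-5: (-0.365519, -0.095332) × (0.365917, 0.182146) = (-0.116385, -0.101461)  (running Σ = (-0.078180, -0.057049))
  m=-4: (-0.269171, -0.295755) × (-0.035064, 0.009284) = (0.012184, 0.007872)  (running Σ = (-0.065996, -0.049177))
  m=-3: (-0.009041, -0.055642) × (-0.185141, 0.275748) = (0.017017, 0.007808)  (running Σ = (-0.048980, -0.041369))
  m=-2: (-0.132772, 0.300365) × (-0.018749, -0.144067) = (0.045762, 0.013497)  (running Σ = (-0.003217, -0.027872))
  m=-1: (-0.157995, 0.102903) × (-0.213428, -0.187453) = (0.053010, 0.007654)  (running Σ = (0.049793, -0.020218))
  m=0: (0.282646, -0.000000) × (0.171386, 0.000000) = (0.048442, 0.000000)  (running Σ = (0.098234, -0.020218))
  m=1: (0.157995, 0.102903) × (0.213428, -0.187453) = (0.053010, -0.007654)  (running Σ = (0.151244, -0.027872))
  m=2: (-0.132772, -0.300365) × (-0.018749, 0.144067) = (0.045762, -0.013497)  (running Σ = (0.197006, -0.041369))
  m=3: (0.009041, -0.055642) × (0.185141, 0.275748) = (0.017017, -0.007808)  (running Σ = (0.214023, -0.049177))
  m=4: (-0.269171, 0.295755) × (-0.035064, -0.009284) = (0.012184, -0.007872)  (running Σ = (0.226207, -0.057049))
  m=5: (0.365519, -0.095332) × (-0.365917, 0.182146) = (-0.116385, 0.101461)  (running Σ = (0.109822, 0.044413))
  m=6: (-0.159052, -0.053090) × (-0.132260, 0.323381) = (0.038205, -0.044413)  (running Σ = (0.148027, 0.000000))
Accumulated sum (0.148027, 0.000000); after 4π/(2l+1) scaling, (0.143089, 0.000000) ⇒ P_6 = 0.143089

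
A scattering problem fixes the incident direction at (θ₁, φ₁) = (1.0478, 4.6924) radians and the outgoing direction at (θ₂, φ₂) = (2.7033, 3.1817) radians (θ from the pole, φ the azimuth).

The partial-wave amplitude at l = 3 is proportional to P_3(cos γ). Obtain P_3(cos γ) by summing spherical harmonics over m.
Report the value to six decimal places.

Expand P_3 via completeness: Σ_{m} conj(Y_{3,m}) at Ω₁ times Y_{3,m} at Ω₂ —
  m=-3: +0.016258+0.270790i × -0.031661+0.003828i = -0.001551-0.008511i  (running Σ = -0.001551-0.008511i)
  m=-2: -0.382805+0.015312i × -0.166135+0.013355i = +0.063393-0.007656i  (running Σ = +0.061842-0.016168i)
  m=-1: -0.001384-0.069251i × -0.424765+0.017045i = +0.001768+0.029392i  (running Σ = +0.063610+0.013224i)
  m=0: -0.326675-0.000000i × -0.371507+0.000000i = +0.121362+0.000000i  (running Σ = +0.184972+0.013224i)
  m=1: +0.001384-0.069251i × +0.424765+0.017045i = +0.001768-0.029392i  (running Σ = +0.186740-0.016168i)
  m=2: -0.382805-0.015312i × -0.166135-0.013355i = +0.063393+0.007656i  (running Σ = +0.250133-0.008511i)
  m=3: -0.016258+0.270790i × +0.031661+0.003828i = -0.001551+0.008511i  (running Σ = +0.248582+0.000000i)
Total Σ_m = +0.248582+0.000000i. Multiply by 1.795196: +0.446253+0.000000i. P_3(cos γ) = 0.446253

0.446253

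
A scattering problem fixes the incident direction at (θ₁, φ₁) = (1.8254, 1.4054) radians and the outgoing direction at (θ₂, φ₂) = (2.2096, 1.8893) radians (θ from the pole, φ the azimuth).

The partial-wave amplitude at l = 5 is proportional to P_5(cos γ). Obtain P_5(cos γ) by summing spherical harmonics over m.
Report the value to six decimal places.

-0.323850

Expand P_5 via completeness: Σ_{m} conj(Y_{5,m}) at Ω₁ times Y_{5,m} at Ω₂ —
  m=-5: +0.289935+0.266772i × -0.154740+0.003362i = -0.045761-0.040306i  (running Σ = -0.045761-0.040306i)
  m=-4: -0.255840+0.199209i × -0.106305+0.347613i = -0.042051-0.110110i  (running Σ = -0.087812-0.150416i)
  m=-3: +0.064053+0.118318i × +0.321496+0.227238i = -0.006294+0.052594i  (running Σ = -0.094106-0.097822i)
  m=-2: -0.306145+0.105133i × +0.034810-0.025756i = -0.007949+0.011545i  (running Σ = -0.102055-0.086277i)
  m=-1: +0.010024+0.060051i × +0.106526+0.323072i = -0.018333+0.009635i  (running Σ = -0.120388-0.076642i)
  m=0: -0.318503-0.000000i × +0.134088+0.000000i = -0.042707-0.000000i  (running Σ = -0.163095-0.076642i)
  m=1: -0.010024+0.060051i × -0.106526+0.323072i = -0.018333-0.009635i  (running Σ = -0.181428-0.086277i)
  m=2: -0.306145-0.105133i × +0.034810+0.025756i = -0.007949-0.011545i  (running Σ = -0.189377-0.097822i)
  m=3: -0.064053+0.118318i × -0.321496+0.227238i = -0.006294-0.052594i  (running Σ = -0.195671-0.150416i)
  m=4: -0.255840-0.199209i × -0.106305-0.347613i = -0.042051+0.110110i  (running Σ = -0.237721-0.040306i)
  m=5: -0.289935+0.266772i × +0.154740+0.003362i = -0.045761+0.040306i  (running Σ = -0.283483-0.000000i)
Σ over m = -0.283483-0.000000i; ×(4π/11) → -0.323850-0.000000i. Real part: -0.323850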